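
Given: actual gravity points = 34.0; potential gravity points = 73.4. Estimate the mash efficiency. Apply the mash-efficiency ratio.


efficiency = actual / potential × 100
efficiency = 34.0 / 73.4 × 100

46.3215 %


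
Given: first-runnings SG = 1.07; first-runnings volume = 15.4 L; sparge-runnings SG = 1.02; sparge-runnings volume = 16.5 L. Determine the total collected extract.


total = Σ (SG_i − 1)·1000·V_i
first = (1.07 − 1)·1000·15.4 = 1078.0000
sparge = (1.02 − 1)·1000·16.5 = 330.0000
total = 1078.0000 + 330.0000

1408.0000 gravity·L


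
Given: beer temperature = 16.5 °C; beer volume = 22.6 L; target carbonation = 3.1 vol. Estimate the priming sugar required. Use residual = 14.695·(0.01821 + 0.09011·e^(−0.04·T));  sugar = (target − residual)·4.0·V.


residual = 14.695·(0.01821 + 0.09011·e^(−0.04·16.5)) = 0.9520
sugar = (3.1 − 0.9520)·4.0·22.6

194.1798 g


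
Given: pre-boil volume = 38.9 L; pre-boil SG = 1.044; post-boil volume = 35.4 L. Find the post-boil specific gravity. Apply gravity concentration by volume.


SG_post = 1 + (SG_pre − 1)·V_pre/V_post
pts_pre = (1.044 − 1)·1000 = 44.0000
pts_post = 44.0000·38.9/35.4 = 48.3503
SG_post = 1 + 48.3503/1000

1.0484


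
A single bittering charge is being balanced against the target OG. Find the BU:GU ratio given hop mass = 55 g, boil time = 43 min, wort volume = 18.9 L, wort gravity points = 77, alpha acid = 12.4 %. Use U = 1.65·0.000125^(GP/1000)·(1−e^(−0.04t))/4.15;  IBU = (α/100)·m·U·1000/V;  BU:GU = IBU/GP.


U = 1.65·0.000125^(77/1000)·(1−e^(−0.04·43))/4.15 = 0.1634
IBU = (12.4/100)·55·0.1634·1000/18.9 = 58.9561
BU:GU = 58.9561/77

0.7657


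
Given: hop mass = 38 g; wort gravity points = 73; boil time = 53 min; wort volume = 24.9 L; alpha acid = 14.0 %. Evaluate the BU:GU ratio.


U = 1.65·0.000125^(GP/1000)·(1−e^(−0.04t))/4.15;  IBU = (α/100)·m·U·1000/V;  BU:GU = IBU/GP
U = 1.65·0.000125^(73/1000)·(1−e^(−0.04·53))/4.15 = 0.1815
IBU = (14.0/100)·38·0.1815·1000/24.9 = 38.7873
BU:GU = 38.7873/73

0.5313


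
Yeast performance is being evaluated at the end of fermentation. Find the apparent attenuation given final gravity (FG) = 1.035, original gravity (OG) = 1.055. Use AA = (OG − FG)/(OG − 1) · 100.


AA = (1.055 − 1.035)/(1.055 − 1) · 100

36.3636 %


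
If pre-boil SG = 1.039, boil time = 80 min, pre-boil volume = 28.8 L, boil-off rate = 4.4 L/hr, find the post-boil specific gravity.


V_post = V_pre − rate·(t/60);  SG_post = 1 + (SG_pre−1)·V_pre/V_post
V_post = 28.8 − 4.4·(80/60) = 22.9333
SG_post = 1 + (1.039 − 1)·28.8/22.9333

1.0490


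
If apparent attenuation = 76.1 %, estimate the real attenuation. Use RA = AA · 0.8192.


RA = 76.1 · 0.8192

62.3411 %


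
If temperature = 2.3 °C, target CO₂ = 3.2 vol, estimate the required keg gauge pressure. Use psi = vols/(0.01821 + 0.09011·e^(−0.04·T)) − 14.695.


psi = 3.2/(0.01821 + 0.09011·e^(−0.04·2.3)) − 14.695

17.1776 psi


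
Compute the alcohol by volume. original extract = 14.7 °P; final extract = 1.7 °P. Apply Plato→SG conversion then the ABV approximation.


SG = 259/(259 − P);  ABV = (OG − FG)·131.25
OG = 259/(259 − 14.7) = 1.0602
FG = 259/(259 − 1.7) = 1.0066
ABV = (1.0602 − 1.0066)·131.25

7.0304 % ABV


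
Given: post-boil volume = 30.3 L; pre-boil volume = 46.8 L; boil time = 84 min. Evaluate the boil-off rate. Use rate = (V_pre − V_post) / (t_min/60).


rate = (46.8 − 30.3) / (84/60)

11.7857 L/hr


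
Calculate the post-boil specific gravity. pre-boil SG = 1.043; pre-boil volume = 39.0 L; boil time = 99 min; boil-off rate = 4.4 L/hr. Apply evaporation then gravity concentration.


V_post = V_pre − rate·(t/60);  SG_post = 1 + (SG_pre−1)·V_pre/V_post
V_post = 39.0 − 4.4·(99/60) = 31.7400
SG_post = 1 + (1.043 − 1)·39.0/31.7400

1.0528


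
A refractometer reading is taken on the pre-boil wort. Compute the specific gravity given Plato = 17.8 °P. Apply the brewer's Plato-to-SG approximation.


SG = 259/(259 − P)
SG = 259/(259 − 17.8)

1.0738


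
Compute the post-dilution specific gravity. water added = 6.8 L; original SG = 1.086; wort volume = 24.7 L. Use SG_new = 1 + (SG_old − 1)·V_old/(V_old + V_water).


pts = (1.086 − 1)·1000·24.7/(24.7 + 6.8) = 67.4349
SG_new = 1 + 67.4349/1000

1.0674


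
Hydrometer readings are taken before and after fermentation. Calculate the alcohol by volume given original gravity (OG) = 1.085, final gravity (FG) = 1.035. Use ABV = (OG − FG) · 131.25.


ABV = (1.085 − 1.035) · 131.25

6.5625 % ABV


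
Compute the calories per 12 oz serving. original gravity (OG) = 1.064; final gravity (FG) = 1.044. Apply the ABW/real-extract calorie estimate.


ABW = (OG−FG)·131.25·0.79/FG;  °P = 259 − 259/SG (for OG→OE and FG→AE);  RE = 0.1808·OE + 0.8192·AE;  Cal = (6.9·ABW + 4·(RE−0.1))·FG·3.55
ABW = (1.064 − 1.044)·131.25·0.79/1.044 = 1.9864
OE = 259 − 259/1.064 = 15.5789 °P
AE = 259 − 259/1.044 = 10.9157 °P
RE = 0.1808·15.5789 + 0.8192·10.9157 = 11.7588 °P
Cal = (6.9·1.9864 + 4·(11.7588−0.1))·1.044·3.55

223.6362 kcal


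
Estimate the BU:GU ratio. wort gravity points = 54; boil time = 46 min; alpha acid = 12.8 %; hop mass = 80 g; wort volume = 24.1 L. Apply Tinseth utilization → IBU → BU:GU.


U = 1.65·0.000125^(GP/1000)·(1−e^(−0.04t))/4.15;  IBU = (α/100)·m·U·1000/V;  BU:GU = IBU/GP
U = 1.65·0.000125^(54/1000)·(1−e^(−0.04·46))/4.15 = 0.2059
IBU = (12.8/100)·80·0.2059·1000/24.1 = 87.4666
BU:GU = 87.4666/54

1.6198


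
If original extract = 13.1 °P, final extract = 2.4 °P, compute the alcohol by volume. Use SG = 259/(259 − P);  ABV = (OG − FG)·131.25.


OG = 259/(259 − 13.1) = 1.0533
FG = 259/(259 − 2.4) = 1.0094
ABV = (1.0533 − 1.0094)·131.25

5.7646 % ABV


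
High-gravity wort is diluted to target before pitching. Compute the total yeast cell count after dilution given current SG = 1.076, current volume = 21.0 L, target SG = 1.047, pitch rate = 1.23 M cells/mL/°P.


V_w = V·((SG_c−1)/(SG_t−1)−1);  °P = 259 − 259/SG_t;  cells = rate·(V+V_w)·°P
V_w = 21.0·((1.076−1)/(1.047−1)−1) = 12.9574
V_final = 21.0 + 12.9574 = 33.9574
°P = 259 − 259/1.047 = 11.6266
cells = 1.23·33.9574·11.6266

485.6139 billion cells


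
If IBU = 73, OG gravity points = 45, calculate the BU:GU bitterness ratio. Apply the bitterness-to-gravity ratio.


BU:GU = IBU / OG_points
BU:GU = 73 / 45

1.6222


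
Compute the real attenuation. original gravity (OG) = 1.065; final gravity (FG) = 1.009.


AA = (OG−FG)/(OG−1)·100;  RA = AA·0.8192
AA = (1.065 − 1.009)/(1.065 − 1)·100 = 86.1538
RA = 86.1538·0.8192

70.5772 %


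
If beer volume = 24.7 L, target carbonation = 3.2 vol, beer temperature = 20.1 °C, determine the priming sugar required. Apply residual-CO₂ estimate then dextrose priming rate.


residual = 14.695·(0.01821 + 0.09011·e^(−0.04·T));  sugar = (target − residual)·4.0·V
residual = 14.695·(0.01821 + 0.09011·e^(−0.04·20.1)) = 0.8602
sugar = (3.2 − 0.8602)·4.0·24.7

231.1715 g


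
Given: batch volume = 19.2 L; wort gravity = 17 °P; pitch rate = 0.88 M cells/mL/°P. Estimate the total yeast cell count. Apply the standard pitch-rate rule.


cells (billions) = rate · V_L · °P
cells = 0.88 · 19.2 · 17

287.2320 billion cells


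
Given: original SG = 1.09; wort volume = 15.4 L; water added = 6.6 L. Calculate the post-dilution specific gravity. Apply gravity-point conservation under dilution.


SG_new = 1 + (SG_old − 1)·V_old/(V_old + V_water)
pts = (1.09 − 1)·1000·15.4/(15.4 + 6.6) = 63.0000
SG_new = 1 + 63.0000/1000

1.0630


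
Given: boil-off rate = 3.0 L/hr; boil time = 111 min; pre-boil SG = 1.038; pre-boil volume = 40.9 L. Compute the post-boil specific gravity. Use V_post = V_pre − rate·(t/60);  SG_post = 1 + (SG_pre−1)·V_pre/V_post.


V_post = 40.9 − 3.0·(111/60) = 35.3500
SG_post = 1 + (1.038 − 1)·40.9/35.3500

1.0440


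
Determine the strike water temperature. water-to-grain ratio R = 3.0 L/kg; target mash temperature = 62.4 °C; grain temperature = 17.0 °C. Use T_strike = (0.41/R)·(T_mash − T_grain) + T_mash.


T_strike = (0.41/3.0)·(62.4 − 17.0) + 62.4

68.6047 °C


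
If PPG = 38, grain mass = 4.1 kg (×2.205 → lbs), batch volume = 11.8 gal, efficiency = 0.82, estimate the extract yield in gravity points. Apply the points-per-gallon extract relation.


points = lbs × PPG × eff / vol
lbs = 4.1 × 2.205 = 9.0405
points = 9.0405 × 38 × 0.82 / 11.8

23.8730 points


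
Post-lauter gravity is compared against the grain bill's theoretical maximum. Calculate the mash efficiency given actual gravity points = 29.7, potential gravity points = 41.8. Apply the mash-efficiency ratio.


efficiency = actual / potential × 100
efficiency = 29.7 / 41.8 × 100

71.0526 %


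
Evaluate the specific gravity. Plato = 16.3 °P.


SG = 259/(259 − P)
SG = 259/(259 − 16.3)

1.0672


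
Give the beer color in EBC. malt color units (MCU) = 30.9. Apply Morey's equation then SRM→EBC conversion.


SRM = 1.4922·MCU^0.6859;  EBC = SRM·1.97
SRM = 1.4922·30.9^0.6859 = 15.6960
EBC = 15.6960·1.97

30.9212 EBC


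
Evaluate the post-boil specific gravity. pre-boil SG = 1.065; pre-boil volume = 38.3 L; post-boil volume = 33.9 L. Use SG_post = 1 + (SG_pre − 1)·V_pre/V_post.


pts_pre = (1.065 − 1)·1000 = 65.0000
pts_post = 65.0000·38.3/33.9 = 73.4366
SG_post = 1 + 73.4366/1000

1.0734


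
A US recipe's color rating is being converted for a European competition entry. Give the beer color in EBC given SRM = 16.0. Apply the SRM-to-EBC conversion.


EBC = SRM · 1.97
EBC = 16.0 · 1.97

31.5200 EBC


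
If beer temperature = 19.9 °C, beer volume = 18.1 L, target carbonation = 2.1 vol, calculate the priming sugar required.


residual = 14.695·(0.01821 + 0.09011·e^(−0.04·T));  sugar = (target − residual)·4.0·V
residual = 14.695·(0.01821 + 0.09011·e^(−0.04·19.9)) = 0.8650
sugar = (2.1 − 0.8650)·4.0·18.1

89.4164 g


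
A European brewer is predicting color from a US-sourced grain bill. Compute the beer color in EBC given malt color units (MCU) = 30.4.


SRM = 1.4922·MCU^0.6859;  EBC = SRM·1.97
SRM = 1.4922·30.4^0.6859 = 15.5214
EBC = 15.5214·1.97

30.5771 EBC


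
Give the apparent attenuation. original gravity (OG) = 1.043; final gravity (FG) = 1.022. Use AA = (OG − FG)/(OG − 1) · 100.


AA = (1.043 − 1.022)/(1.043 − 1) · 100

48.8372 %


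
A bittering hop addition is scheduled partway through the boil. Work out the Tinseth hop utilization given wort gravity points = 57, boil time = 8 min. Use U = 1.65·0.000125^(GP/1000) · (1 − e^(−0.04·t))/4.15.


bigness = 1.65·0.000125^(57/1000) = 0.9886
boil_factor = (1 − e^(−0.04·8))/4.15 = 0.0660
U = 0.9886 · 0.0660

0.0652


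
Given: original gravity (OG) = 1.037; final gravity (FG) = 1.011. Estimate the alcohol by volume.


ABV = (OG − FG) · 131.25
ABV = (1.037 − 1.011) · 131.25

3.4125 % ABV


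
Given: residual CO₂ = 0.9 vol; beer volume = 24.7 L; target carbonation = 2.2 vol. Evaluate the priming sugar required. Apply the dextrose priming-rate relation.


sugar = (target − residual)·4.0·V
sugar = (2.2 − 0.9)·4.0·24.7

128.4400 g


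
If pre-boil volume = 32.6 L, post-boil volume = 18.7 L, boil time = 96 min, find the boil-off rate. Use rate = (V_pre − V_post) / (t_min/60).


rate = (32.6 − 18.7) / (96/60)

8.6875 L/hr


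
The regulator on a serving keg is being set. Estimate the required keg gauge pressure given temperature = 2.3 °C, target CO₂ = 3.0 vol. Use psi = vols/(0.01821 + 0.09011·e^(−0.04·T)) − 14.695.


psi = 3.0/(0.01821 + 0.09011·e^(−0.04·2.3)) − 14.695

15.1855 psi


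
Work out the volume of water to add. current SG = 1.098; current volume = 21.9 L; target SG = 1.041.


V_water = V·((SG_curr − 1)/(SG_target − 1) − 1)
V_water = 21.9·((1.098 − 1)/(1.041 − 1) − 1)

30.4463 L


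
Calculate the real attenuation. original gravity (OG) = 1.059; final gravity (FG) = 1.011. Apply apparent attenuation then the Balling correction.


AA = (OG−FG)/(OG−1)·100;  RA = AA·0.8192
AA = (1.059 − 1.011)/(1.059 − 1)·100 = 81.3559
RA = 81.3559·0.8192

66.6468 %


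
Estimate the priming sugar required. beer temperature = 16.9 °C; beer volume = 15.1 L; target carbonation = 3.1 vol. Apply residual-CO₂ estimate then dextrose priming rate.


residual = 14.695·(0.01821 + 0.09011·e^(−0.04·T));  sugar = (target − residual)·4.0·V
residual = 14.695·(0.01821 + 0.09011·e^(−0.04·16.9)) = 0.9411
sugar = (3.1 − 0.9411)·4.0·15.1

130.3958 g


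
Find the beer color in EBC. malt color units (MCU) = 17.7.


SRM = 1.4922·MCU^0.6859;  EBC = SRM·1.97
SRM = 1.4922·17.7^0.6859 = 10.7106
EBC = 10.7106·1.97

21.0998 EBC


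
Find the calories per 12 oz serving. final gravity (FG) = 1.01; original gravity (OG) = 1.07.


ABW = (OG−FG)·131.25·0.79/FG;  °P = 259 − 259/SG (for OG→OE and FG→AE);  RE = 0.1808·OE + 0.8192·AE;  Cal = (6.9·ABW + 4·(RE−0.1))·FG·3.55
ABW = (1.07 − 1.01)·131.25·0.79/1.01 = 6.1597
OE = 259 − 259/1.07 = 16.9439 °P
AE = 259 − 259/1.01 = 2.5644 °P
RE = 0.1808·16.9439 + 0.8192·2.5644 = 5.1642 °P
Cal = (6.9·6.1597 + 4·(5.1642−0.1))·1.01·3.55

225.0200 kcal


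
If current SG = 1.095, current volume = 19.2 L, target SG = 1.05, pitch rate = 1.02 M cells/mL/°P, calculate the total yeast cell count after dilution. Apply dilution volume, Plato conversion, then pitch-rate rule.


V_w = V·((SG_c−1)/(SG_t−1)−1);  °P = 259 − 259/SG_t;  cells = rate·(V+V_w)·°P
V_w = 19.2·((1.095−1)/(1.05−1)−1) = 17.2800
V_final = 19.2 + 17.2800 = 36.4800
°P = 259 − 259/1.05 = 12.3333
cells = 1.02·36.4800·12.3333

458.9184 billion cells


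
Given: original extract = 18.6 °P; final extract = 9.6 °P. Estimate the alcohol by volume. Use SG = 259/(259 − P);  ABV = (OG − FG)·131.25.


OG = 259/(259 − 18.6) = 1.0774
FG = 259/(259 − 9.6) = 1.0385
ABV = (1.0774 − 1.0385)·131.25

5.1028 % ABV


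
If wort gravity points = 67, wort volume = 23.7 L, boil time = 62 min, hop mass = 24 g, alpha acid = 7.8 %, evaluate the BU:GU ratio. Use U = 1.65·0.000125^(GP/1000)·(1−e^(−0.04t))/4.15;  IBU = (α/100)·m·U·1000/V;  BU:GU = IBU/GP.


U = 1.65·0.000125^(67/1000)·(1−e^(−0.04·62))/4.15 = 0.1995
IBU = (7.8/100)·24·0.1995·1000/23.7 = 15.7581
BU:GU = 15.7581/67

0.2352


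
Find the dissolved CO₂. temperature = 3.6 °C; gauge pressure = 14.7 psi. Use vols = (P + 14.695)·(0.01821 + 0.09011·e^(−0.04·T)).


vols = (14.7 + 14.695)·(0.01821 + 0.09011·e^(−0.04·3.6))

2.8288 volumes


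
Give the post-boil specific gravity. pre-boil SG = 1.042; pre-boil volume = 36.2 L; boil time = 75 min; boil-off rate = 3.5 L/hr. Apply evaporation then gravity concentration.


V_post = V_pre − rate·(t/60);  SG_post = 1 + (SG_pre−1)·V_pre/V_post
V_post = 36.2 − 3.5·(75/60) = 31.8250
SG_post = 1 + (1.042 − 1)·36.2/31.8250

1.0478


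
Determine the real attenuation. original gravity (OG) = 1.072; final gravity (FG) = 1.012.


AA = (OG−FG)/(OG−1)·100;  RA = AA·0.8192
AA = (1.072 − 1.012)/(1.072 − 1)·100 = 83.3333
RA = 83.3333·0.8192

68.2667 %


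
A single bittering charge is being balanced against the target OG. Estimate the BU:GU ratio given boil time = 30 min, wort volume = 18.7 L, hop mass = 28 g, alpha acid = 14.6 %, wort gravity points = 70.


U = 1.65·0.000125^(GP/1000)·(1−e^(−0.04t))/4.15;  IBU = (α/100)·m·U·1000/V;  BU:GU = IBU/GP
U = 1.65·0.000125^(70/1000)·(1−e^(−0.04·30))/4.15 = 0.1481
IBU = (14.6/100)·28·0.1481·1000/18.7 = 32.3776
BU:GU = 32.3776/70

0.4625


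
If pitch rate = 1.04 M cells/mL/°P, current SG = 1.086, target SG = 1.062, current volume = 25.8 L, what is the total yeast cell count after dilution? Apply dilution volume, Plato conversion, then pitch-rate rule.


V_w = V·((SG_c−1)/(SG_t−1)−1);  °P = 259 − 259/SG_t;  cells = rate·(V+V_w)·°P
V_w = 25.8·((1.086−1)/(1.062−1)−1) = 9.9871
V_final = 25.8 + 9.9871 = 35.7871
°P = 259 − 259/1.062 = 15.1205
cells = 1.04·35.7871·15.1205

562.7646 billion cells


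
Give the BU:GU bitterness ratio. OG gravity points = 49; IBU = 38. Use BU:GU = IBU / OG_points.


BU:GU = 38 / 49

0.7755


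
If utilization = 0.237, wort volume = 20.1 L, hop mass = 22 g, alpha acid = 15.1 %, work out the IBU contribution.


IBU = (α/100)·mass·U·1000 / V
IBU = (15.1/100)·22·0.237·1000 / 20.1

39.1699 IBU


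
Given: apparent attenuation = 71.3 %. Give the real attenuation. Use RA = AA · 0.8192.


RA = 71.3 · 0.8192

58.4090 %


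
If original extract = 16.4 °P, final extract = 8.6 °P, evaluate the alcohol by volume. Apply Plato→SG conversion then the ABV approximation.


SG = 259/(259 − P);  ABV = (OG − FG)·131.25
OG = 259/(259 − 16.4) = 1.0676
FG = 259/(259 − 8.6) = 1.0343
ABV = (1.0676 − 1.0343)·131.25

4.3648 % ABV


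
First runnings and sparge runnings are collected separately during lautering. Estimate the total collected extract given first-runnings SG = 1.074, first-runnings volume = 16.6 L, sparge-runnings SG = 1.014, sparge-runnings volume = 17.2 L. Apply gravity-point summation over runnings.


total = Σ (SG_i − 1)·1000·V_i
first = (1.074 − 1)·1000·16.6 = 1228.4000
sparge = (1.014 − 1)·1000·17.2 = 240.8000
total = 1228.4000 + 240.8000

1469.2000 gravity·L


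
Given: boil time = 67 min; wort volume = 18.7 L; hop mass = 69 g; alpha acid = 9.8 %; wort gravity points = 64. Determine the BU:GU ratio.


U = 1.65·0.000125^(GP/1000)·(1−e^(−0.04t))/4.15;  IBU = (α/100)·m·U·1000/V;  BU:GU = IBU/GP
U = 1.65·0.000125^(64/1000)·(1−e^(−0.04·67))/4.15 = 0.2083
IBU = (9.8/100)·69·0.2083·1000/18.7 = 75.3399
BU:GU = 75.3399/64

1.1772


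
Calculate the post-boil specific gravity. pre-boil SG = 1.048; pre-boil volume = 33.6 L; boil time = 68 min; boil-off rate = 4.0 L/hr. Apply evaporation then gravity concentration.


V_post = V_pre − rate·(t/60);  SG_post = 1 + (SG_pre−1)·V_pre/V_post
V_post = 33.6 − 4.0·(68/60) = 29.0667
SG_post = 1 + (1.048 − 1)·33.6/29.0667

1.0555


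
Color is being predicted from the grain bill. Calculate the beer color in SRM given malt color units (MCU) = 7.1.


SRM = 1.4922 · MCU^0.6859
SRM = 1.4922 · 7.1^0.6859

5.7241 SRM


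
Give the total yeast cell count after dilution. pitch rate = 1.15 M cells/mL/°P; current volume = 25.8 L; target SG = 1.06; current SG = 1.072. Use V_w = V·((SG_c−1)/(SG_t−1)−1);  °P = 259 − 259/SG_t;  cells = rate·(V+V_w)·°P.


V_w = 25.8·((1.072−1)/(1.06−1)−1) = 5.1600
V_final = 25.8 + 5.1600 = 30.9600
°P = 259 − 259/1.06 = 14.6604
cells = 1.15·30.9600·14.6604

521.9681 billion cells


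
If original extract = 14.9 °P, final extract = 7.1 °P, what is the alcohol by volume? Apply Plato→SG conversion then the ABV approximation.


SG = 259/(259 − P);  ABV = (OG − FG)·131.25
OG = 259/(259 − 14.9) = 1.0610
FG = 259/(259 − 7.1) = 1.0282
ABV = (1.0610 − 1.0282)·131.25

4.3122 % ABV


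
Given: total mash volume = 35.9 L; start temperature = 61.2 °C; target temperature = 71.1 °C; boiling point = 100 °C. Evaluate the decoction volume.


V_dec = V_total·(T_target − T_start)/(T_boil − T_start)
V_dec = 35.9·(71.1 − 61.2)/(100 − 61.2)

9.1601 L


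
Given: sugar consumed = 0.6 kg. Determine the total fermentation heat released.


Q = m_sugar · 590 kJ/kg
Q = 0.6 · 590

354.0000 kJ


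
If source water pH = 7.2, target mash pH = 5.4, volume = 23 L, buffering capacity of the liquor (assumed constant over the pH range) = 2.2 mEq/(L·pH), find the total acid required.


acid = buffering capacity · (pH_source − pH_target) · V
acid = 2.2 · (7.2 − 5.4) · 23

91.0800 mEq


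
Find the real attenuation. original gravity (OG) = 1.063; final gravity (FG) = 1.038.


AA = (OG−FG)/(OG−1)·100;  RA = AA·0.8192
AA = (1.063 − 1.038)/(1.063 − 1)·100 = 39.6825
RA = 39.6825·0.8192

32.5079 %


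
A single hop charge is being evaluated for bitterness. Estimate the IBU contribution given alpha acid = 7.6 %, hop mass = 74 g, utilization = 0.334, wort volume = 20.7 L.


IBU = (α/100)·mass·U·1000 / V
IBU = (7.6/100)·74·0.334·1000 / 20.7

90.7447 IBU


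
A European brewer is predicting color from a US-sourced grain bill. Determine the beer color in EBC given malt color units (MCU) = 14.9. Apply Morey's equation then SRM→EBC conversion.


SRM = 1.4922·MCU^0.6859;  EBC = SRM·1.97
SRM = 1.4922·14.9^0.6859 = 9.5173
EBC = 9.5173·1.97

18.7492 EBC


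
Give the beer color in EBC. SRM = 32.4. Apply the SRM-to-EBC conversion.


EBC = SRM · 1.97
EBC = 32.4 · 1.97

63.8280 EBC


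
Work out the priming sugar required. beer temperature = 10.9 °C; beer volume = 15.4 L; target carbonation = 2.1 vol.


residual = 14.695·(0.01821 + 0.09011·e^(−0.04·T));  sugar = (target − residual)·4.0·V
residual = 14.695·(0.01821 + 0.09011·e^(−0.04·10.9)) = 1.1238
sugar = (2.1 − 1.1238)·4.0·15.4

60.1324 g


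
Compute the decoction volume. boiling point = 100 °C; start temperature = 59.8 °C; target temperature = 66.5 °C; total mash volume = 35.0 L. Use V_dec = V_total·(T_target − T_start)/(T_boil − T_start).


V_dec = 35.0·(66.5 − 59.8)/(100 − 59.8)

5.8333 L


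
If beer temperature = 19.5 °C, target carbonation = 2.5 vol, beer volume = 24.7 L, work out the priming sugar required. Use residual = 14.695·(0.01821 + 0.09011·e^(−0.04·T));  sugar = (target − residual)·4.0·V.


residual = 14.695·(0.01821 + 0.09011·e^(−0.04·19.5)) = 0.8746
sugar = (2.5 − 0.8746)·4.0·24.7

160.5893 g


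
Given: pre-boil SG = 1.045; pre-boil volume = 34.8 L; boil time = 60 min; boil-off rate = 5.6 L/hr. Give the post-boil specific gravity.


V_post = V_pre − rate·(t/60);  SG_post = 1 + (SG_pre−1)·V_pre/V_post
V_post = 34.8 − 5.6·(60/60) = 29.2000
SG_post = 1 + (1.045 − 1)·34.8/29.2000

1.0536


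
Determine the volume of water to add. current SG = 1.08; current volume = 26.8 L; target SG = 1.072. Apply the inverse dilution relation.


V_water = V·((SG_curr − 1)/(SG_target − 1) − 1)
V_water = 26.8·((1.08 − 1)/(1.072 − 1) − 1)

2.9778 L


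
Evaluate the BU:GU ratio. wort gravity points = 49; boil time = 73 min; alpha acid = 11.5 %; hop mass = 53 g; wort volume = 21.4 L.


U = 1.65·0.000125^(GP/1000)·(1−e^(−0.04t))/4.15;  IBU = (α/100)·m·U·1000/V;  BU:GU = IBU/GP
U = 1.65·0.000125^(49/1000)·(1−e^(−0.04·73))/4.15 = 0.2422
IBU = (11.5/100)·53·0.2422·1000/21.4 = 68.9709
BU:GU = 68.9709/49

1.4076


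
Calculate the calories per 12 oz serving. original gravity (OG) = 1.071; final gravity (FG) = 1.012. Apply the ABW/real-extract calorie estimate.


ABW = (OG−FG)·131.25·0.79/FG;  °P = 259 − 259/SG (for OG→OE and FG→AE);  RE = 0.1808·OE + 0.8192·AE;  Cal = (6.9·ABW + 4·(RE−0.1))·FG·3.55
ABW = (1.071 − 1.012)·131.25·0.79/1.012 = 6.0450
OE = 259 − 259/1.071 = 17.1699 °P
AE = 259 − 259/1.012 = 3.0711 °P
RE = 0.1808·17.1699 + 0.8192·3.0711 = 5.6202 °P
Cal = (6.9·6.0450 + 4·(5.6202−0.1))·1.012·3.55

229.1773 kcal


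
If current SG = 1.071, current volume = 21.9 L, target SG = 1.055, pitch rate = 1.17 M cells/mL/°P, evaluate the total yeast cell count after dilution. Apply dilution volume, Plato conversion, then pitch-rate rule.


V_w = V·((SG_c−1)/(SG_t−1)−1);  °P = 259 − 259/SG_t;  cells = rate·(V+V_w)·°P
V_w = 21.9·((1.071−1)/(1.055−1)−1) = 6.3709
V_final = 21.9 + 6.3709 = 28.2709
°P = 259 − 259/1.055 = 13.5024
cells = 1.17·28.2709·13.5024

446.6174 billion cells


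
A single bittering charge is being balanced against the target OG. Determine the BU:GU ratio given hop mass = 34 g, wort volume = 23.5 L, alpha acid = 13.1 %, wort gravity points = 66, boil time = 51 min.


U = 1.65·0.000125^(GP/1000)·(1−e^(−0.04t))/4.15;  IBU = (α/100)·m·U·1000/V;  BU:GU = IBU/GP
U = 1.65·0.000125^(66/1000)·(1−e^(−0.04·51))/4.15 = 0.1911
IBU = (13.1/100)·34·0.1911·1000/23.5 = 36.2259
BU:GU = 36.2259/66

0.5489


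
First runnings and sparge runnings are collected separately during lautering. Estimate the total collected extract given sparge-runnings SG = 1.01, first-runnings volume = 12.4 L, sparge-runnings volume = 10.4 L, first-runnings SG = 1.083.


total = Σ (SG_i − 1)·1000·V_i
first = (1.083 − 1)·1000·12.4 = 1029.2000
sparge = (1.01 − 1)·1000·10.4 = 104.0000
total = 1029.2000 + 104.0000

1133.2000 gravity·L


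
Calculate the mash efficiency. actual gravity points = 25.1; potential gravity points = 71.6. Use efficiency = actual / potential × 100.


efficiency = 25.1 / 71.6 × 100

35.0559 %


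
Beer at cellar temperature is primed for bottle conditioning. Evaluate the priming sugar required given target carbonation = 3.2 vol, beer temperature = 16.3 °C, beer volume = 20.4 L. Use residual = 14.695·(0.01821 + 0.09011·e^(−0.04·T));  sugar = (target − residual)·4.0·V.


residual = 14.695·(0.01821 + 0.09011·e^(−0.04·16.3)) = 0.9575
sugar = (3.2 − 0.9575)·4.0·20.4

182.9888 g


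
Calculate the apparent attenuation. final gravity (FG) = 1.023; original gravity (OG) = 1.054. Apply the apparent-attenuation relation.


AA = (OG − FG)/(OG − 1) · 100
AA = (1.054 − 1.023)/(1.054 − 1) · 100

57.4074 %


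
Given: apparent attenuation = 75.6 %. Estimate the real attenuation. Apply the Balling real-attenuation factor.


RA = AA · 0.8192
RA = 75.6 · 0.8192

61.9315 %


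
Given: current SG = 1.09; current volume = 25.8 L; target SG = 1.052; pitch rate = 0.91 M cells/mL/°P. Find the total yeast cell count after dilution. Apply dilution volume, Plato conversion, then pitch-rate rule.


V_w = V·((SG_c−1)/(SG_t−1)−1);  °P = 259 − 259/SG_t;  cells = rate·(V+V_w)·°P
V_w = 25.8·((1.09−1)/(1.052−1)−1) = 18.8538
V_final = 25.8 + 18.8538 = 44.6538
°P = 259 − 259/1.052 = 12.8023
cells = 0.91·44.6538·12.8023

520.2207 billion cells


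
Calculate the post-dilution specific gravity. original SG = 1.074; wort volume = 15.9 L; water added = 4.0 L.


SG_new = 1 + (SG_old − 1)·V_old/(V_old + V_water)
pts = (1.074 − 1)·1000·15.9/(15.9 + 4.0) = 59.1256
SG_new = 1 + 59.1256/1000

1.0591


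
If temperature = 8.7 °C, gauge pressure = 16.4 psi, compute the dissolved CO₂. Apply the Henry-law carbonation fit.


vols = (P + 14.695)·(0.01821 + 0.09011·e^(−0.04·T))
vols = (16.4 + 14.695)·(0.01821 + 0.09011·e^(−0.04·8.7))

2.5447 volumes


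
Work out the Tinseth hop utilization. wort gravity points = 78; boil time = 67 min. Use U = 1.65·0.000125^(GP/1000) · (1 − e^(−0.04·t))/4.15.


bigness = 1.65·0.000125^(78/1000) = 0.8185
boil_factor = (1 − e^(−0.04·67))/4.15 = 0.2244
U = 0.8185 · 0.2244

0.1837


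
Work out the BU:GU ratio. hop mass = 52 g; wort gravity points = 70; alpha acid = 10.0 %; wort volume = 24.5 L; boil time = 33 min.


U = 1.65·0.000125^(GP/1000)·(1−e^(−0.04t))/4.15;  IBU = (α/100)·m·U·1000/V;  BU:GU = IBU/GP
U = 1.65·0.000125^(70/1000)·(1−e^(−0.04·33))/4.15 = 0.1553
IBU = (10.0/100)·52·0.1553·1000/24.5 = 32.9671
BU:GU = 32.9671/70

0.4710


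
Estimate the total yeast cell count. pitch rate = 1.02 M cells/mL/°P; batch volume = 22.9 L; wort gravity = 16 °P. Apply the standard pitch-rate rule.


cells (billions) = rate · V_L · °P
cells = 1.02 · 22.9 · 16

373.7280 billion cells


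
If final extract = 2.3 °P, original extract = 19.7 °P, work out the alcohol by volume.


SG = 259/(259 − P);  ABV = (OG − FG)·131.25
OG = 259/(259 − 19.7) = 1.0823
FG = 259/(259 − 2.3) = 1.0090
ABV = (1.0823 − 1.0090)·131.25

9.6290 % ABV


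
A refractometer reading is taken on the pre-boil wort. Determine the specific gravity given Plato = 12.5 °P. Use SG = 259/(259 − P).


SG = 259/(259 − 12.5)

1.0507


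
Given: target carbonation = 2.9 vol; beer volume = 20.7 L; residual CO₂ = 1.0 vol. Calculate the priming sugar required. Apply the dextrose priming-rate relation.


sugar = (target − residual)·4.0·V
sugar = (2.9 − 1.0)·4.0·20.7

157.3200 g


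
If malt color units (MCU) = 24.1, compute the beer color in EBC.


SRM = 1.4922·MCU^0.6859;  EBC = SRM·1.97
SRM = 1.4922·24.1^0.6859 = 13.2359
EBC = 13.2359·1.97

26.0747 EBC


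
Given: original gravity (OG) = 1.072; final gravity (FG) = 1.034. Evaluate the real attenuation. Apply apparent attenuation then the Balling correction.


AA = (OG−FG)/(OG−1)·100;  RA = AA·0.8192
AA = (1.072 − 1.034)/(1.072 − 1)·100 = 52.7778
RA = 52.7778·0.8192

43.2356 %


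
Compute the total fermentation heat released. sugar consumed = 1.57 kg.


Q = m_sugar · 590 kJ/kg
Q = 1.57 · 590

926.3000 kJ


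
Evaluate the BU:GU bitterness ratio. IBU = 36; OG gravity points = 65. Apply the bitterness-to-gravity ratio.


BU:GU = IBU / OG_points
BU:GU = 36 / 65

0.5538


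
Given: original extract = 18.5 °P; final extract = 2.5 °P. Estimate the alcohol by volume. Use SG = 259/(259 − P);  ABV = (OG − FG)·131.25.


OG = 259/(259 − 18.5) = 1.0769
FG = 259/(259 − 2.5) = 1.0097
ABV = (1.0769 − 1.0097)·131.25

8.8169 % ABV


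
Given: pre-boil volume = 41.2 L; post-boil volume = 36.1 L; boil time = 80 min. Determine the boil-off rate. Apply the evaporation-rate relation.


rate = (V_pre − V_post) / (t_min/60)
rate = (41.2 − 36.1) / (80/60)

3.8250 L/hr


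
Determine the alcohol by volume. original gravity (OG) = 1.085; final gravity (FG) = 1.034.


ABV = (OG − FG) · 131.25
ABV = (1.085 − 1.034) · 131.25

6.6937 % ABV


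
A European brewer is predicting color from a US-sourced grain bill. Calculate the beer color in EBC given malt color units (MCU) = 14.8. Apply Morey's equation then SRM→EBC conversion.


SRM = 1.4922·MCU^0.6859;  EBC = SRM·1.97
SRM = 1.4922·14.8^0.6859 = 9.4735
EBC = 9.4735·1.97

18.6628 EBC


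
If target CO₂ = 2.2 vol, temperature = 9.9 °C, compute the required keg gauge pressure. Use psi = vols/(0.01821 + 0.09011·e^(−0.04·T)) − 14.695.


psi = 2.2/(0.01821 + 0.09011·e^(−0.04·9.9)) − 14.695

13.2044 psi


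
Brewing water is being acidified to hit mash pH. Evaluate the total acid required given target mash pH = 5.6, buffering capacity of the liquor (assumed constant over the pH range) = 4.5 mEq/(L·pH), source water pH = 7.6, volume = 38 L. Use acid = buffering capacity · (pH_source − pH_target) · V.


acid = 4.5 · (7.6 − 5.6) · 38

342.0000 mEq


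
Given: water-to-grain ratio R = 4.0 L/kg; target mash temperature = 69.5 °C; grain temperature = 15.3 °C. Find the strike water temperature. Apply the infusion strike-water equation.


T_strike = (0.41/R)·(T_mash − T_grain) + T_mash
T_strike = (0.41/4.0)·(69.5 − 15.3) + 69.5

75.0555 °C


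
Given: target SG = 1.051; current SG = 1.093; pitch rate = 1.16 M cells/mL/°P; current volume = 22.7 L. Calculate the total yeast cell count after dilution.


V_w = V·((SG_c−1)/(SG_t−1)−1);  °P = 259 − 259/SG_t;  cells = rate·(V+V_w)·°P
V_w = 22.7·((1.093−1)/(1.051−1)−1) = 18.6941
V_final = 22.7 + 18.6941 = 41.3941
°P = 259 − 259/1.051 = 12.5680
cells = 1.16·41.3941·12.5680

603.4813 billion cells


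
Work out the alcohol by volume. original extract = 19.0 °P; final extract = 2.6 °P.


SG = 259/(259 − P);  ABV = (OG − FG)·131.25
OG = 259/(259 − 19.0) = 1.0792
FG = 259/(259 − 2.6) = 1.0101
ABV = (1.0792 − 1.0101)·131.25

9.0597 % ABV


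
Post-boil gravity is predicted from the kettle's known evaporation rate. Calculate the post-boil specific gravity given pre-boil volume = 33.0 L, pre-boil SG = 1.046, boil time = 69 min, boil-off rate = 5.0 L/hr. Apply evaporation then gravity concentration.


V_post = V_pre − rate·(t/60);  SG_post = 1 + (SG_pre−1)·V_pre/V_post
V_post = 33.0 − 5.0·(69/60) = 27.2500
SG_post = 1 + (1.046 − 1)·33.0/27.2500

1.0557


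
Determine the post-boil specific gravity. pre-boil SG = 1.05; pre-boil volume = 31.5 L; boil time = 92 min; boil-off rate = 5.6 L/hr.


V_post = V_pre − rate·(t/60);  SG_post = 1 + (SG_pre−1)·V_pre/V_post
V_post = 31.5 − 5.6·(92/60) = 22.9133
SG_post = 1 + (1.05 − 1)·31.5/22.9133

1.0687


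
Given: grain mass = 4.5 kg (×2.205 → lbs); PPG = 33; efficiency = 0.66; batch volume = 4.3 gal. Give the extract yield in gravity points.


points = lbs × PPG × eff / vol
lbs = 4.5 × 2.205 = 9.9225
points = 9.9225 × 33 × 0.66 / 4.3

50.2586 points


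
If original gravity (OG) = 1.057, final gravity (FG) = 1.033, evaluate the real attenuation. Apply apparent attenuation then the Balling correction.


AA = (OG−FG)/(OG−1)·100;  RA = AA·0.8192
AA = (1.057 − 1.033)/(1.057 − 1)·100 = 42.1053
RA = 42.1053·0.8192

34.4926 %


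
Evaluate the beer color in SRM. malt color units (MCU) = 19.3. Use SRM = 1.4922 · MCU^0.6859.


SRM = 1.4922 · 19.3^0.6859

11.3656 SRM


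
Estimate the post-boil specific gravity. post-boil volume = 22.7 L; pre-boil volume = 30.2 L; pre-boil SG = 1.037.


SG_post = 1 + (SG_pre − 1)·V_pre/V_post
pts_pre = (1.037 − 1)·1000 = 37.0000
pts_post = 37.0000·30.2/22.7 = 49.2247
SG_post = 1 + 49.2247/1000

1.0492


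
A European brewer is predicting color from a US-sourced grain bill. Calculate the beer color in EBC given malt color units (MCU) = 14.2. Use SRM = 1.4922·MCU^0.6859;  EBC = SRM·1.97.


SRM = 1.4922·14.2^0.6859 = 9.2083
EBC = 9.2083·1.97

18.1404 EBC


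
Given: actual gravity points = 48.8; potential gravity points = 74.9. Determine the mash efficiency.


efficiency = actual / potential × 100
efficiency = 48.8 / 74.9 × 100

65.1535 %


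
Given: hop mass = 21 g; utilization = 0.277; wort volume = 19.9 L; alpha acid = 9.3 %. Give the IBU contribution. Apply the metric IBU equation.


IBU = (α/100)·mass·U·1000 / V
IBU = (9.3/100)·21·0.277·1000 / 19.9

27.1850 IBU


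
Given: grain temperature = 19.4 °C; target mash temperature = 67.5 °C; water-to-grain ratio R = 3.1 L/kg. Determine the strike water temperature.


T_strike = (0.41/R)·(T_mash − T_grain) + T_mash
T_strike = (0.41/3.1)·(67.5 − 19.4) + 67.5

73.8616 °C


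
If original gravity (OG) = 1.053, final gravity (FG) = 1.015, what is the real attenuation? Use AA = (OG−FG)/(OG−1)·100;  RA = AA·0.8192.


AA = (1.053 − 1.015)/(1.053 − 1)·100 = 71.6981
RA = 71.6981·0.8192

58.7351 %


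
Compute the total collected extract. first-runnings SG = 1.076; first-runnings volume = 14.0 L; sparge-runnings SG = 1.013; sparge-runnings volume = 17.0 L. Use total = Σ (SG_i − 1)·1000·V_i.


first = (1.076 − 1)·1000·14.0 = 1064.0000
sparge = (1.013 − 1)·1000·17.0 = 221.0000
total = 1064.0000 + 221.0000

1285.0000 gravity·L


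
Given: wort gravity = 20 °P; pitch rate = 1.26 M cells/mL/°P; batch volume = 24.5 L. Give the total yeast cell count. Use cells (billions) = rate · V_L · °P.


cells = 1.26 · 24.5 · 20

617.4000 billion cells


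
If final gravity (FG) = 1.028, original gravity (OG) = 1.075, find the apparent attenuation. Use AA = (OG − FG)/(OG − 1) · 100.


AA = (1.075 − 1.028)/(1.075 − 1) · 100

62.6667 %


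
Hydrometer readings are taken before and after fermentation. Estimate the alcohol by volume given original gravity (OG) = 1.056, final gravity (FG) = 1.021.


ABV = (OG − FG) · 131.25
ABV = (1.056 − 1.021) · 131.25

4.5938 % ABV


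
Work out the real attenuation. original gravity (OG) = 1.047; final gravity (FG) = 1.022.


AA = (OG−FG)/(OG−1)·100;  RA = AA·0.8192
AA = (1.047 − 1.022)/(1.047 − 1)·100 = 53.1915
RA = 53.1915·0.8192

43.5745 %


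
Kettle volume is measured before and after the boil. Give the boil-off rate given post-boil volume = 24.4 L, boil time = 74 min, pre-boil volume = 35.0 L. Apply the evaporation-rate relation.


rate = (V_pre − V_post) / (t_min/60)
rate = (35.0 − 24.4) / (74/60)

8.5946 L/hr


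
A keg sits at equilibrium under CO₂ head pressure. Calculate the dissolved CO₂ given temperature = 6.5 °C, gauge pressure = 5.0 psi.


vols = (P + 14.695)·(0.01821 + 0.09011·e^(−0.04·T))
vols = (5.0 + 14.695)·(0.01821 + 0.09011·e^(−0.04·6.5))

1.7270 volumes


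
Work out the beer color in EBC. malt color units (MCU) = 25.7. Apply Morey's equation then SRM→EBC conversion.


SRM = 1.4922·MCU^0.6859;  EBC = SRM·1.97
SRM = 1.4922·25.7^0.6859 = 13.8325
EBC = 13.8325·1.97

27.2500 EBC


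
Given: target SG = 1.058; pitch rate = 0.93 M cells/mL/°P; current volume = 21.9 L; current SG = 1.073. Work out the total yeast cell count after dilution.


V_w = V·((SG_c−1)/(SG_t−1)−1);  °P = 259 − 259/SG_t;  cells = rate·(V+V_w)·°P
V_w = 21.9·((1.073−1)/(1.058−1)−1) = 5.6638
V_final = 21.9 + 5.6638 = 27.5638
°P = 259 − 259/1.058 = 14.1985
cells = 0.93·27.5638·14.1985

363.9687 billion cells


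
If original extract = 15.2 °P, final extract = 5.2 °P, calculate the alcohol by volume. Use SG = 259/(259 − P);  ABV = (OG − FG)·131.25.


OG = 259/(259 − 15.2) = 1.0623
FG = 259/(259 − 5.2) = 1.0205
ABV = (1.0623 − 1.0205)·131.25

5.4938 % ABV


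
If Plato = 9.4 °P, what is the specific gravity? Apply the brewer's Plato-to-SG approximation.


SG = 259/(259 − P)
SG = 259/(259 − 9.4)

1.0377


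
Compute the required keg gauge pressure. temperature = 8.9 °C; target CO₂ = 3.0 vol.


psi = vols/(0.01821 + 0.09011·e^(−0.04·T)) − 14.695
psi = 3.0/(0.01821 + 0.09011·e^(−0.04·8.9)) − 14.695

22.1919 psi


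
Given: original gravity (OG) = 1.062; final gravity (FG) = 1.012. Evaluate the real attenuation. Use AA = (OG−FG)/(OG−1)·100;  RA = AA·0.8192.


AA = (1.062 − 1.012)/(1.062 − 1)·100 = 80.6452
RA = 80.6452·0.8192

66.0645 %


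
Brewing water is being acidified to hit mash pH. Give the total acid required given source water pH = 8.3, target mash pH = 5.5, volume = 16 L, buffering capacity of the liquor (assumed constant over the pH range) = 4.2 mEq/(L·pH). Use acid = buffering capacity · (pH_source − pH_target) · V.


acid = 4.2 · (8.3 − 5.5) · 16

188.1600 mEq


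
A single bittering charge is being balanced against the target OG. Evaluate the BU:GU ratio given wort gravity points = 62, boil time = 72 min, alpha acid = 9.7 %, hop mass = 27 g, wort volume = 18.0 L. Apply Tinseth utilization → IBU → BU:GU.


U = 1.65·0.000125^(GP/1000)·(1−e^(−0.04t))/4.15;  IBU = (α/100)·m·U·1000/V;  BU:GU = IBU/GP
U = 1.65·0.000125^(62/1000)·(1−e^(−0.04·72))/4.15 = 0.2150
IBU = (9.7/100)·27·0.2150·1000/18.0 = 31.2764
BU:GU = 31.2764/62

0.5045


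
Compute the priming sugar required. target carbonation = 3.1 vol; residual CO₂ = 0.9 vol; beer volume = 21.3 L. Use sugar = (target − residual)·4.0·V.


sugar = (3.1 − 0.9)·4.0·21.3

187.4400 g


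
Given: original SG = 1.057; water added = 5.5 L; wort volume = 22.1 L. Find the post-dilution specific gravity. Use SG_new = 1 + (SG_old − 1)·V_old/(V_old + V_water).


pts = (1.057 − 1)·1000·22.1/(22.1 + 5.5) = 45.6413
SG_new = 1 + 45.6413/1000

1.0456


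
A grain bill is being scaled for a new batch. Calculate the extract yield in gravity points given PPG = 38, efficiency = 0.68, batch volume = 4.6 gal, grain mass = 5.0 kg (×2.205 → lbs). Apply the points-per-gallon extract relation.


points = lbs × PPG × eff / vol
lbs = 5.0 × 2.205 = 11.0250
points = 11.0250 × 38 × 0.68 / 4.6

61.9317 points
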